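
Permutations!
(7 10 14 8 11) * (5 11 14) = [0, 1, 2, 3, 4, 11, 6, 10, 14, 9, 5, 7, 12, 13, 8] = (5 11 7 10)(8 14)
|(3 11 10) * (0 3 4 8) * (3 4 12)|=12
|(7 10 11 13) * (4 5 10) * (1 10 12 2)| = 9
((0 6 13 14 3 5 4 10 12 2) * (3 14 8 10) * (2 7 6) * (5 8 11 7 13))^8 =(14)(3 5 7 13 10)(4 6 11 12 8)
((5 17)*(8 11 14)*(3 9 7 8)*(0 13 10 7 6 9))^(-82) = (17)(0 14 8 10)(3 11 7 13)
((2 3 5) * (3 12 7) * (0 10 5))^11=(0 12 10 7 5 3 2)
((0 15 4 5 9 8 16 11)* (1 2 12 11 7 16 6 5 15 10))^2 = ((0 10 1 2 12 11)(4 15)(5 9 8 6)(7 16))^2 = (16)(0 1 12)(2 11 10)(5 8)(6 9)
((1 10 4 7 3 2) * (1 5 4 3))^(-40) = ((1 10 3 2 5 4 7))^(-40) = (1 3 5 7 10 2 4)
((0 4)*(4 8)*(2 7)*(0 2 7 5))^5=((0 8 4 2 5))^5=(8)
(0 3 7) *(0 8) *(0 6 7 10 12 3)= (3 10 12)(6 7 8)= [0, 1, 2, 10, 4, 5, 7, 8, 6, 9, 12, 11, 3]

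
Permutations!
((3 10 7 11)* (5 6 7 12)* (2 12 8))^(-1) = ((2 12 5 6 7 11 3 10 8))^(-1) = (2 8 10 3 11 7 6 5 12)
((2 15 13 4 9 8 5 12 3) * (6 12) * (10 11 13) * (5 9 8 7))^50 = (2 12 5 9 4 11 15 3 6 7 8 13 10)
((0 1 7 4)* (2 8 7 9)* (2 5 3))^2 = (0 9 3 8 4 1 5 2 7)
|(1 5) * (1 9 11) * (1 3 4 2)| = |(1 5 9 11 3 4 2)| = 7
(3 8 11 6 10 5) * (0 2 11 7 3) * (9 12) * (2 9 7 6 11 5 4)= [9, 1, 5, 8, 2, 0, 10, 3, 6, 12, 4, 11, 7]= (0 9 12 7 3 8 6 10 4 2 5)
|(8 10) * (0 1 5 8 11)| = 6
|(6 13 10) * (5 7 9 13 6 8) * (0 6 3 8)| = 9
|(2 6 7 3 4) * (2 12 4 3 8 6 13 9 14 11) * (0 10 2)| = 42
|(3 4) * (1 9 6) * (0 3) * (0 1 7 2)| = 8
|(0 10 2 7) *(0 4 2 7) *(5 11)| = |(0 10 7 4 2)(5 11)| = 10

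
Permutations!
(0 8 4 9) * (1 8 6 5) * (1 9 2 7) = (0 6 5 9)(1 8 4 2 7) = [6, 8, 7, 3, 2, 9, 5, 1, 4, 0]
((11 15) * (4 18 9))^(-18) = ((4 18 9)(11 15))^(-18) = (18)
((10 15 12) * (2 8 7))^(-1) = ((2 8 7)(10 15 12))^(-1) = (2 7 8)(10 12 15)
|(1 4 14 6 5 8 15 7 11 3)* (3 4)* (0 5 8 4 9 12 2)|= 12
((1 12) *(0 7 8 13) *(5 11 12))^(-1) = ((0 7 8 13)(1 5 11 12))^(-1) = (0 13 8 7)(1 12 11 5)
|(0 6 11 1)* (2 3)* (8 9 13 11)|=14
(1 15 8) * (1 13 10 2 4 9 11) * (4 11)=[0, 15, 11, 3, 9, 5, 6, 7, 13, 4, 2, 1, 12, 10, 14, 8]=(1 15 8 13 10 2 11)(4 9)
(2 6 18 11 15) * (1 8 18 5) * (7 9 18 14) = (1 8 14 7 9 18 11 15 2 6 5) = [0, 8, 6, 3, 4, 1, 5, 9, 14, 18, 10, 15, 12, 13, 7, 2, 16, 17, 11]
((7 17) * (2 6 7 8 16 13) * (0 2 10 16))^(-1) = (0 8 17 7 6 2)(10 13 16)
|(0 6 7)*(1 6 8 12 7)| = 4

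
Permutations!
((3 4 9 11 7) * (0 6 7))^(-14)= ((0 6 7 3 4 9 11))^(-14)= (11)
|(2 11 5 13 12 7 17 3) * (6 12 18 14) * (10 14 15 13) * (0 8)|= |(0 8)(2 11 5 10 14 6 12 7 17 3)(13 18 15)|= 30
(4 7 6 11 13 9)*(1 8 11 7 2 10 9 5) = (1 8 11 13 5)(2 10 9 4)(6 7) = [0, 8, 10, 3, 2, 1, 7, 6, 11, 4, 9, 13, 12, 5]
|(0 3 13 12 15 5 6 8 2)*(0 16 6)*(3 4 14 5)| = |(0 4 14 5)(2 16 6 8)(3 13 12 15)| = 4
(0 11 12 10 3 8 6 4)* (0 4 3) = (0 11 12 10)(3 8 6) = [11, 1, 2, 8, 4, 5, 3, 7, 6, 9, 0, 12, 10]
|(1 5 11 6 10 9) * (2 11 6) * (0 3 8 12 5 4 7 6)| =30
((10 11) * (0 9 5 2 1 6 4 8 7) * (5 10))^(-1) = (0 7 8 4 6 1 2 5 11 10 9)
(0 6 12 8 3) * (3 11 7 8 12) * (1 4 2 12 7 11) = (0 6 3)(1 4 2 12 7 8) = [6, 4, 12, 0, 2, 5, 3, 8, 1, 9, 10, 11, 7]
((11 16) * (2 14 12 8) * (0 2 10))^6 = ((0 2 14 12 8 10)(11 16))^6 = (16)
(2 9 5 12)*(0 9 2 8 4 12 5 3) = [9, 1, 2, 0, 12, 5, 6, 7, 4, 3, 10, 11, 8] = (0 9 3)(4 12 8)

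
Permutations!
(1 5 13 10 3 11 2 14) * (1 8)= (1 5 13 10 3 11 2 14 8)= [0, 5, 14, 11, 4, 13, 6, 7, 1, 9, 3, 2, 12, 10, 8]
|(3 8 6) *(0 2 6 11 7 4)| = 8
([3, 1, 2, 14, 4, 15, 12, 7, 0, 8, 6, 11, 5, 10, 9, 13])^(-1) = (0 8 9 14 3)(5 12 6 10 13 15)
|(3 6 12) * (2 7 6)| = |(2 7 6 12 3)| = 5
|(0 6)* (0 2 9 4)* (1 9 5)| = |(0 6 2 5 1 9 4)| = 7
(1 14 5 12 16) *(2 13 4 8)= (1 14 5 12 16)(2 13 4 8)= [0, 14, 13, 3, 8, 12, 6, 7, 2, 9, 10, 11, 16, 4, 5, 15, 1]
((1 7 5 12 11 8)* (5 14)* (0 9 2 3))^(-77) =(14)(0 3 2 9)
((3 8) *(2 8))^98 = (2 3 8)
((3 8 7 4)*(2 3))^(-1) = (2 4 7 8 3)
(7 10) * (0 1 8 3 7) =(0 1 8 3 7 10) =[1, 8, 2, 7, 4, 5, 6, 10, 3, 9, 0]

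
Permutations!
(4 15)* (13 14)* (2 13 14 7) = (2 13 7)(4 15) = [0, 1, 13, 3, 15, 5, 6, 2, 8, 9, 10, 11, 12, 7, 14, 4]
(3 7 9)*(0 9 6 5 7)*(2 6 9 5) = (0 5 7 9 3)(2 6) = [5, 1, 6, 0, 4, 7, 2, 9, 8, 3]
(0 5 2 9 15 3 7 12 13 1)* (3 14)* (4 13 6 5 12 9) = (0 12 6 5 2 4 13 1)(3 7 9 15 14) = [12, 0, 4, 7, 13, 2, 5, 9, 8, 15, 10, 11, 6, 1, 3, 14]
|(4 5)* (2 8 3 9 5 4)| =5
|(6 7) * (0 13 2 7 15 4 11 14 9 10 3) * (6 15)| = 11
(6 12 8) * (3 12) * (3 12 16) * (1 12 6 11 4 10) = (1 12 8 11 4 10)(3 16) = [0, 12, 2, 16, 10, 5, 6, 7, 11, 9, 1, 4, 8, 13, 14, 15, 3]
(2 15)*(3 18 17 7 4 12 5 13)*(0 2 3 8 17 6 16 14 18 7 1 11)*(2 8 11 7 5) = (0 8 17 1 7 4 12 2 15 3 5 13 11)(6 16 14 18) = [8, 7, 15, 5, 12, 13, 16, 4, 17, 9, 10, 0, 2, 11, 18, 3, 14, 1, 6]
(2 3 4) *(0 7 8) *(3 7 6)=(0 6 3 4 2 7 8)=[6, 1, 7, 4, 2, 5, 3, 8, 0]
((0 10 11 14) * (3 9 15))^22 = ((0 10 11 14)(3 9 15))^22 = (0 11)(3 9 15)(10 14)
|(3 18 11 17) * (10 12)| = |(3 18 11 17)(10 12)| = 4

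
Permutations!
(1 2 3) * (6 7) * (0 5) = (0 5)(1 2 3)(6 7) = [5, 2, 3, 1, 4, 0, 7, 6]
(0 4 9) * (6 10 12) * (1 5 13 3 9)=(0 4 1 5 13 3 9)(6 10 12)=[4, 5, 2, 9, 1, 13, 10, 7, 8, 0, 12, 11, 6, 3]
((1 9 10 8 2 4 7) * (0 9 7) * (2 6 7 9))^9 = ((0 2 4)(1 9 10 8 6 7))^9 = (1 8)(6 9)(7 10)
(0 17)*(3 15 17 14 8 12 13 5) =[14, 1, 2, 15, 4, 3, 6, 7, 12, 9, 10, 11, 13, 5, 8, 17, 16, 0] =(0 14 8 12 13 5 3 15 17)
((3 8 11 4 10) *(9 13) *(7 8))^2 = (13)(3 8 4)(7 11 10)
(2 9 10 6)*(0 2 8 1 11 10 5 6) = (0 2 9 5 6 8 1 11 10) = [2, 11, 9, 3, 4, 6, 8, 7, 1, 5, 0, 10]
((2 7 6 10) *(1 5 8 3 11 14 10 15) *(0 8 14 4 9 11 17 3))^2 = ((0 8)(1 5 14 10 2 7 6 15)(3 17)(4 9 11))^2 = (17)(1 14 2 6)(4 11 9)(5 10 7 15)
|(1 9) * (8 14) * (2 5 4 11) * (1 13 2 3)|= 8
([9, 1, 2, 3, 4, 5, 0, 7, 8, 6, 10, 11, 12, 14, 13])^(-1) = [6, 1, 2, 3, 4, 5, 9, 7, 8, 0, 10, 11, 12, 14, 13]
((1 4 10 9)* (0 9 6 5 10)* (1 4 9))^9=((0 1 9 4)(5 10 6))^9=(10)(0 1 9 4)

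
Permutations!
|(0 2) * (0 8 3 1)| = 5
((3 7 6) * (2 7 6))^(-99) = (2 7)(3 6)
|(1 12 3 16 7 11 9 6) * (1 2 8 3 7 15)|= |(1 12 7 11 9 6 2 8 3 16 15)|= 11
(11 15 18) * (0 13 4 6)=(0 13 4 6)(11 15 18)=[13, 1, 2, 3, 6, 5, 0, 7, 8, 9, 10, 15, 12, 4, 14, 18, 16, 17, 11]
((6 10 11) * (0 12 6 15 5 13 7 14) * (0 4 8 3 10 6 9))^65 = ((0 12 9)(3 10 11 15 5 13 7 14 4 8))^65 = (0 9 12)(3 13)(4 15)(5 8)(7 10)(11 14)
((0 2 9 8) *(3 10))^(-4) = ((0 2 9 8)(3 10))^(-4) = (10)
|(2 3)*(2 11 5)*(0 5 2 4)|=|(0 5 4)(2 3 11)|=3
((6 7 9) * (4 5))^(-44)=(6 7 9)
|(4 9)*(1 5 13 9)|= 5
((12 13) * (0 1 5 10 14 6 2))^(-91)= (14)(12 13)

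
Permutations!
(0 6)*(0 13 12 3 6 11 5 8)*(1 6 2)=(0 11 5 8)(1 6 13 12 3 2)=[11, 6, 1, 2, 4, 8, 13, 7, 0, 9, 10, 5, 3, 12]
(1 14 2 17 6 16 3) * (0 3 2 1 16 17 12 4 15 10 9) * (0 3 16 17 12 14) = (0 16 2 14 1)(3 17 6 12 4 15 10 9) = [16, 0, 14, 17, 15, 5, 12, 7, 8, 3, 9, 11, 4, 13, 1, 10, 2, 6]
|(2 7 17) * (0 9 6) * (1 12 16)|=|(0 9 6)(1 12 16)(2 7 17)|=3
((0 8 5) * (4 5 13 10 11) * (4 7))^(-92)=(0 11)(4 13)(5 10)(7 8)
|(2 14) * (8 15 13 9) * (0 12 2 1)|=20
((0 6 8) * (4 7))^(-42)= ((0 6 8)(4 7))^(-42)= (8)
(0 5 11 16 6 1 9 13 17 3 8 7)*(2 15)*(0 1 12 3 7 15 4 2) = (0 5 11 16 6 12 3 8 15)(1 9 13 17 7)(2 4) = [5, 9, 4, 8, 2, 11, 12, 1, 15, 13, 10, 16, 3, 17, 14, 0, 6, 7]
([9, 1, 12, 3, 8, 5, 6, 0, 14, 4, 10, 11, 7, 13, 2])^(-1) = [7, 1, 14, 3, 9, 5, 6, 12, 4, 0, 10, 11, 2, 13, 8]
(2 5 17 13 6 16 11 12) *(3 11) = (2 5 17 13 6 16 3 11 12) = [0, 1, 5, 11, 4, 17, 16, 7, 8, 9, 10, 12, 2, 6, 14, 15, 3, 13]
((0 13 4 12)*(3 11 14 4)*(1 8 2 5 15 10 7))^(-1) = ((0 13 3 11 14 4 12)(1 8 2 5 15 10 7))^(-1) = (0 12 4 14 11 3 13)(1 7 10 15 5 2 8)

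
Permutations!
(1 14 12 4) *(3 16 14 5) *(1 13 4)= (1 5 3 16 14 12)(4 13)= [0, 5, 2, 16, 13, 3, 6, 7, 8, 9, 10, 11, 1, 4, 12, 15, 14]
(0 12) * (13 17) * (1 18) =(0 12)(1 18)(13 17) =[12, 18, 2, 3, 4, 5, 6, 7, 8, 9, 10, 11, 0, 17, 14, 15, 16, 13, 1]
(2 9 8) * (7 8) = [0, 1, 9, 3, 4, 5, 6, 8, 2, 7] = (2 9 7 8)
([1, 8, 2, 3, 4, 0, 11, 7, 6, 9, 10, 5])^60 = [0, 1, 2, 3, 4, 5, 6, 7, 8, 9, 10, 11]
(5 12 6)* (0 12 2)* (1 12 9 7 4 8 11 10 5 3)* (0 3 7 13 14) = (0 9 13 14)(1 12 6 7 4 8 11 10 5 2 3) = [9, 12, 3, 1, 8, 2, 7, 4, 11, 13, 5, 10, 6, 14, 0]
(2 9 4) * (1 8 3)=(1 8 3)(2 9 4)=[0, 8, 9, 1, 2, 5, 6, 7, 3, 4]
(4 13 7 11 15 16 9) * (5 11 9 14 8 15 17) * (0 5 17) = (17)(0 5 11)(4 13 7 9)(8 15 16 14) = [5, 1, 2, 3, 13, 11, 6, 9, 15, 4, 10, 0, 12, 7, 8, 16, 14, 17]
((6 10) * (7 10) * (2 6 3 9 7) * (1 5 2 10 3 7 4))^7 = ((1 5 2 6 10 7 3 9 4))^7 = (1 9 7 6 5 4 3 10 2)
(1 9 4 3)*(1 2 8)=(1 9 4 3 2 8)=[0, 9, 8, 2, 3, 5, 6, 7, 1, 4]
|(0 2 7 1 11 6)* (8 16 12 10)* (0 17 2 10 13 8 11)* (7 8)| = 12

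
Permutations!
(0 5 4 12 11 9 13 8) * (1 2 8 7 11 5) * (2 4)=(0 1 4 12 5 2 8)(7 11 9 13)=[1, 4, 8, 3, 12, 2, 6, 11, 0, 13, 10, 9, 5, 7]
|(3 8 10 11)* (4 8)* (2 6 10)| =7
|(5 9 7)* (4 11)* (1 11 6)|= |(1 11 4 6)(5 9 7)|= 12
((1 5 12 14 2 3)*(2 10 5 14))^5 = ((1 14 10 5 12 2 3))^5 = (1 2 5 14 3 12 10)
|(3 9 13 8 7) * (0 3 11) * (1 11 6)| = |(0 3 9 13 8 7 6 1 11)| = 9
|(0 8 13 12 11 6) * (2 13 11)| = |(0 8 11 6)(2 13 12)| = 12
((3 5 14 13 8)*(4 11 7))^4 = (3 8 13 14 5)(4 11 7)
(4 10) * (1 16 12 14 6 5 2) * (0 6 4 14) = (0 6 5 2 1 16 12)(4 10 14) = [6, 16, 1, 3, 10, 2, 5, 7, 8, 9, 14, 11, 0, 13, 4, 15, 12]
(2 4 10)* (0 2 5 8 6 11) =(0 2 4 10 5 8 6 11) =[2, 1, 4, 3, 10, 8, 11, 7, 6, 9, 5, 0]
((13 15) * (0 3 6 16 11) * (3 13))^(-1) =(0 11 16 6 3 15 13)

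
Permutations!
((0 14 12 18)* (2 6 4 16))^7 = ((0 14 12 18)(2 6 4 16))^7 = (0 18 12 14)(2 16 4 6)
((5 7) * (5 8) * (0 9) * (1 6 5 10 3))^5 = ((0 9)(1 6 5 7 8 10 3))^5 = (0 9)(1 10 7 6 3 8 5)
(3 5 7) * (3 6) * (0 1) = (0 1)(3 5 7 6) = [1, 0, 2, 5, 4, 7, 3, 6]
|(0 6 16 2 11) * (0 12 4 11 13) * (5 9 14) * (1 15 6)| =|(0 1 15 6 16 2 13)(4 11 12)(5 9 14)| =21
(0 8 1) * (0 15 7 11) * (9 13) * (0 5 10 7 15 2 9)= (15)(0 8 1 2 9 13)(5 10 7 11)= [8, 2, 9, 3, 4, 10, 6, 11, 1, 13, 7, 5, 12, 0, 14, 15]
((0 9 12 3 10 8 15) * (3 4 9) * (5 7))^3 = ((0 3 10 8 15)(4 9 12)(5 7))^3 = (0 8 3 15 10)(5 7)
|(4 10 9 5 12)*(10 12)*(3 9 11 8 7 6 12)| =|(3 9 5 10 11 8 7 6 12 4)| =10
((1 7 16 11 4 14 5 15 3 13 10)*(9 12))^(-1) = (1 10 13 3 15 5 14 4 11 16 7)(9 12)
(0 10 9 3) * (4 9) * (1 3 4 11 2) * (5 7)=(0 10 11 2 1 3)(4 9)(5 7)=[10, 3, 1, 0, 9, 7, 6, 5, 8, 4, 11, 2]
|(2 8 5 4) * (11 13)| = 4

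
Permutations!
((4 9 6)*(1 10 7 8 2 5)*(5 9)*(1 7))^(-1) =((1 10)(2 9 6 4 5 7 8))^(-1) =(1 10)(2 8 7 5 4 6 9)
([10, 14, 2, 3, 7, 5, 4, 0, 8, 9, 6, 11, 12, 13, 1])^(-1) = (0 7 4 6 10)(1 14)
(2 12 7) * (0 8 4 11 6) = (0 8 4 11 6)(2 12 7) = [8, 1, 12, 3, 11, 5, 0, 2, 4, 9, 10, 6, 7]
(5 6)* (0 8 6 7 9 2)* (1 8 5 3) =(0 5 7 9 2)(1 8 6 3) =[5, 8, 0, 1, 4, 7, 3, 9, 6, 2]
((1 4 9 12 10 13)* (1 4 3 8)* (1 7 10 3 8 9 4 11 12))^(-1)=(1 9 3 12 11 13 10 7 8)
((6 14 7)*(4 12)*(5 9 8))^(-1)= (4 12)(5 8 9)(6 7 14)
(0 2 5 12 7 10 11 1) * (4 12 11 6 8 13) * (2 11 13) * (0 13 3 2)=(0 11 1 13 4 12 7 10 6 8)(2 5 3)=[11, 13, 5, 2, 12, 3, 8, 10, 0, 9, 6, 1, 7, 4]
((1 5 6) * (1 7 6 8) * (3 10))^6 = (10)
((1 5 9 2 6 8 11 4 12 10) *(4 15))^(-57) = (1 12 15 8 2 5 10 4 11 6 9)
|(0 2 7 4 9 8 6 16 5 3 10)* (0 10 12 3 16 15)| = 8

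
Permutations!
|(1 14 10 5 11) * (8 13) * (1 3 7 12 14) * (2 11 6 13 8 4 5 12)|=|(2 11 3 7)(4 5 6 13)(10 12 14)|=12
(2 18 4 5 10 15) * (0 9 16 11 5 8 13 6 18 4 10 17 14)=[9, 1, 4, 3, 8, 17, 18, 7, 13, 16, 15, 5, 12, 6, 0, 2, 11, 14, 10]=(0 9 16 11 5 17 14)(2 4 8 13 6 18 10 15)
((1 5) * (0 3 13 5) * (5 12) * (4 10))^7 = (0 3 13 12 5 1)(4 10)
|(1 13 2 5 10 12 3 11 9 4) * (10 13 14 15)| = |(1 14 15 10 12 3 11 9 4)(2 5 13)| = 9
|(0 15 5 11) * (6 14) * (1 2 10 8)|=|(0 15 5 11)(1 2 10 8)(6 14)|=4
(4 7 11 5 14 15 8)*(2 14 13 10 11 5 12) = [0, 1, 14, 3, 7, 13, 6, 5, 4, 9, 11, 12, 2, 10, 15, 8] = (2 14 15 8 4 7 5 13 10 11 12)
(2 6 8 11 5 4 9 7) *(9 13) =(2 6 8 11 5 4 13 9 7) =[0, 1, 6, 3, 13, 4, 8, 2, 11, 7, 10, 5, 12, 9]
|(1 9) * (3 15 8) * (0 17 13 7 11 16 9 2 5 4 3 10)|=15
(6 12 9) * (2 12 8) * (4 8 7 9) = (2 12 4 8)(6 7 9) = [0, 1, 12, 3, 8, 5, 7, 9, 2, 6, 10, 11, 4]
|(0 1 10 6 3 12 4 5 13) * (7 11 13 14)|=12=|(0 1 10 6 3 12 4 5 14 7 11 13)|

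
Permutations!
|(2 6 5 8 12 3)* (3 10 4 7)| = 9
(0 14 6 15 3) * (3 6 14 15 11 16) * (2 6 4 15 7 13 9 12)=(0 7 13 9 12 2 6 11 16 3)(4 15)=[7, 1, 6, 0, 15, 5, 11, 13, 8, 12, 10, 16, 2, 9, 14, 4, 3]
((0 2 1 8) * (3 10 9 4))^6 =((0 2 1 8)(3 10 9 4))^6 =(0 1)(2 8)(3 9)(4 10)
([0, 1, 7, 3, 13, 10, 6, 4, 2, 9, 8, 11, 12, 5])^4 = (2 5 7 10 4 8 13)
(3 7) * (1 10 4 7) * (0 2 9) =(0 2 9)(1 10 4 7 3) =[2, 10, 9, 1, 7, 5, 6, 3, 8, 0, 4]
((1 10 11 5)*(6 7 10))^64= (1 11 7)(5 10 6)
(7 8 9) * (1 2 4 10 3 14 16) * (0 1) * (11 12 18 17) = [1, 2, 4, 14, 10, 5, 6, 8, 9, 7, 3, 12, 18, 13, 16, 15, 0, 11, 17] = (0 1 2 4 10 3 14 16)(7 8 9)(11 12 18 17)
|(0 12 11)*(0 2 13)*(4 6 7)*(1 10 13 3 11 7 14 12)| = 60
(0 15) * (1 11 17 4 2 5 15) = (0 1 11 17 4 2 5 15) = [1, 11, 5, 3, 2, 15, 6, 7, 8, 9, 10, 17, 12, 13, 14, 0, 16, 4]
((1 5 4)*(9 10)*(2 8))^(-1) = (1 4 5)(2 8)(9 10)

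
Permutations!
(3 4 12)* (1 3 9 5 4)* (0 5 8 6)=(0 5 4 12 9 8 6)(1 3)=[5, 3, 2, 1, 12, 4, 0, 7, 6, 8, 10, 11, 9]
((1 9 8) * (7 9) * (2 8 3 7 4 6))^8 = (1 2 4 8 6)(3 9 7) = ((1 4 6 2 8)(3 7 9))^8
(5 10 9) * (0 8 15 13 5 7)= (0 8 15 13 5 10 9 7)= [8, 1, 2, 3, 4, 10, 6, 0, 15, 7, 9, 11, 12, 5, 14, 13]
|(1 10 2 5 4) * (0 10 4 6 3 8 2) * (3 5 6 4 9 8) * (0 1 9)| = 6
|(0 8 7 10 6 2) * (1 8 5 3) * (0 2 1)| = 15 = |(0 5 3)(1 8 7 10 6)|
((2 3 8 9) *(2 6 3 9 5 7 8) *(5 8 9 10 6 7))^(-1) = (2 3 6 10)(7 9)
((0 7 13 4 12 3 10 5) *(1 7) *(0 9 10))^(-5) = (0 7 4 3 1 13 12)(5 9 10)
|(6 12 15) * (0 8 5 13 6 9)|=|(0 8 5 13 6 12 15 9)|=8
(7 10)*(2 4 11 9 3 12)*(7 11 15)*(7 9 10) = (2 4 15 9 3 12)(10 11) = [0, 1, 4, 12, 15, 5, 6, 7, 8, 3, 11, 10, 2, 13, 14, 9]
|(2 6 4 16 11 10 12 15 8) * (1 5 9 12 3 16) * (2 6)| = |(1 5 9 12 15 8 6 4)(3 16 11 10)| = 8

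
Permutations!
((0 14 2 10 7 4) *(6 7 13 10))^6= (14)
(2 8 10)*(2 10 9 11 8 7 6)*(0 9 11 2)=(0 9 2 7 6)(8 11)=[9, 1, 7, 3, 4, 5, 0, 6, 11, 2, 10, 8]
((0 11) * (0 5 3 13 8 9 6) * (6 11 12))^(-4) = ((0 12 6)(3 13 8 9 11 5))^(-4) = (0 6 12)(3 8 11)(5 13 9)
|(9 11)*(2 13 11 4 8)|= |(2 13 11 9 4 8)|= 6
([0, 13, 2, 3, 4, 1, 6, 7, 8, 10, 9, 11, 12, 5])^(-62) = [0, 13, 2, 3, 4, 1, 6, 7, 8, 9, 10, 11, 12, 5]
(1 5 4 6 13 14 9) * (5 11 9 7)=[0, 11, 2, 3, 6, 4, 13, 5, 8, 1, 10, 9, 12, 14, 7]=(1 11 9)(4 6 13 14 7 5)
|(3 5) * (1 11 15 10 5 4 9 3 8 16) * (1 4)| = 10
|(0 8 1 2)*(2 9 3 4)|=7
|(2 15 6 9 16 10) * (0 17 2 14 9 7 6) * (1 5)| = |(0 17 2 15)(1 5)(6 7)(9 16 10 14)| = 4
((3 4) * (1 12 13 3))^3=((1 12 13 3 4))^3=(1 3 12 4 13)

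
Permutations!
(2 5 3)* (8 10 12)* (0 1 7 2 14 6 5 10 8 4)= (0 1 7 2 10 12 4)(3 14 6 5)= [1, 7, 10, 14, 0, 3, 5, 2, 8, 9, 12, 11, 4, 13, 6]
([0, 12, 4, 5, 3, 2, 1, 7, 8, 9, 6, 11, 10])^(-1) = [0, 6, 5, 4, 2, 3, 10, 7, 8, 9, 12, 11, 1]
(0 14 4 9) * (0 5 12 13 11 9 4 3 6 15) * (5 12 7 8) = (0 14 3 6 15)(5 7 8)(9 12 13 11) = [14, 1, 2, 6, 4, 7, 15, 8, 5, 12, 10, 9, 13, 11, 3, 0]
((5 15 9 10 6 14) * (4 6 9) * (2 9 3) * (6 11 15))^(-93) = (15)(2 3 10 9)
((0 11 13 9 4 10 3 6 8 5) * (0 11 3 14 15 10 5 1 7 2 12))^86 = (0 2 1 6)(3 12 7 8)(4 5 11 13 9)(10 15 14)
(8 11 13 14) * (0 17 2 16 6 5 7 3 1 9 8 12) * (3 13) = (0 17 2 16 6 5 7 13 14 12)(1 9 8 11 3) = [17, 9, 16, 1, 4, 7, 5, 13, 11, 8, 10, 3, 0, 14, 12, 15, 6, 2]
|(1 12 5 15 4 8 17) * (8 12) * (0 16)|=|(0 16)(1 8 17)(4 12 5 15)|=12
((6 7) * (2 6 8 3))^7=(2 7 3 6 8)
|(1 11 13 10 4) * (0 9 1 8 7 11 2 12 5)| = 6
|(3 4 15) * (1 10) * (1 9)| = 3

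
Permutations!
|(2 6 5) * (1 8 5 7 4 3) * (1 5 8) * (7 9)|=|(2 6 9 7 4 3 5)|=7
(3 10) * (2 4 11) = [0, 1, 4, 10, 11, 5, 6, 7, 8, 9, 3, 2] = (2 4 11)(3 10)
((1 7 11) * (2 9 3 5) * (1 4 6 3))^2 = (1 11 6 5 9 7 4 3 2)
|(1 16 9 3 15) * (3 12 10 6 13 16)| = 6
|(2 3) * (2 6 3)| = |(3 6)| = 2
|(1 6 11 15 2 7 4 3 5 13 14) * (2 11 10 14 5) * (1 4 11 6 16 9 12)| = |(1 16 9 12)(2 7 11 15 6 10 14 4 3)(5 13)| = 36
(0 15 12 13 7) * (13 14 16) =(0 15 12 14 16 13 7) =[15, 1, 2, 3, 4, 5, 6, 0, 8, 9, 10, 11, 14, 7, 16, 12, 13]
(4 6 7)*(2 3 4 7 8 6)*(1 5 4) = (1 5 4 2 3)(6 8) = [0, 5, 3, 1, 2, 4, 8, 7, 6]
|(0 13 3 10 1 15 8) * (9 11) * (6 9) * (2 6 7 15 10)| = 10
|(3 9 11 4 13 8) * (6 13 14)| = 8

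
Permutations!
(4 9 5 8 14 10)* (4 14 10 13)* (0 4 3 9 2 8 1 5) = (0 4 2 8 10 14 13 3 9)(1 5) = [4, 5, 8, 9, 2, 1, 6, 7, 10, 0, 14, 11, 12, 3, 13]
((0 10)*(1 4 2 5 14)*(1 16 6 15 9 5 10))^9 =((0 1 4 2 10)(5 14 16 6 15 9))^9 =(0 10 2 4 1)(5 6)(9 16)(14 15)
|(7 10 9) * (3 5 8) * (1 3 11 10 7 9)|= 6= |(1 3 5 8 11 10)|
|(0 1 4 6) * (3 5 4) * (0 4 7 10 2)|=|(0 1 3 5 7 10 2)(4 6)|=14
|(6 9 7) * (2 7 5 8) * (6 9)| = 5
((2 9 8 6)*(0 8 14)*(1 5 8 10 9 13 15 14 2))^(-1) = (0 14 15 13 2 9 10)(1 6 8 5)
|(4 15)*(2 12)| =|(2 12)(4 15)| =2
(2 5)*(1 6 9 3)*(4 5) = (1 6 9 3)(2 4 5) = [0, 6, 4, 1, 5, 2, 9, 7, 8, 3]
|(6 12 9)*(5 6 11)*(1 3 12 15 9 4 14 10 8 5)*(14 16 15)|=|(1 3 12 4 16 15 9 11)(5 6 14 10 8)|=40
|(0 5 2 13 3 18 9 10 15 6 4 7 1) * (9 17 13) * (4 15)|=|(0 5 2 9 10 4 7 1)(3 18 17 13)(6 15)|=8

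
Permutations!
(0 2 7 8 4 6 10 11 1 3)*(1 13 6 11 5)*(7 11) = (0 2 11 13 6 10 5 1 3)(4 7 8) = [2, 3, 11, 0, 7, 1, 10, 8, 4, 9, 5, 13, 12, 6]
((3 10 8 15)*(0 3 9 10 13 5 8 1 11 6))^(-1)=((0 3 13 5 8 15 9 10 1 11 6))^(-1)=(0 6 11 1 10 9 15 8 5 13 3)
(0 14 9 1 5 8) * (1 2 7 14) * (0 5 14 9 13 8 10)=(0 1 14 13 8 5 10)(2 7 9)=[1, 14, 7, 3, 4, 10, 6, 9, 5, 2, 0, 11, 12, 8, 13]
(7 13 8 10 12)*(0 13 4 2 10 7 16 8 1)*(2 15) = (0 13 1)(2 10 12 16 8 7 4 15) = [13, 0, 10, 3, 15, 5, 6, 4, 7, 9, 12, 11, 16, 1, 14, 2, 8]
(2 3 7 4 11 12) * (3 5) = [0, 1, 5, 7, 11, 3, 6, 4, 8, 9, 10, 12, 2] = (2 5 3 7 4 11 12)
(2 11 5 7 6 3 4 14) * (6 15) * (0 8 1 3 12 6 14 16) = (0 8 1 3 4 16)(2 11 5 7 15 14)(6 12) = [8, 3, 11, 4, 16, 7, 12, 15, 1, 9, 10, 5, 6, 13, 2, 14, 0]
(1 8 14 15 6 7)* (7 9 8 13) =(1 13 7)(6 9 8 14 15) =[0, 13, 2, 3, 4, 5, 9, 1, 14, 8, 10, 11, 12, 7, 15, 6]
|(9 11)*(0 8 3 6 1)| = 10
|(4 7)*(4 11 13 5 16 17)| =|(4 7 11 13 5 16 17)| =7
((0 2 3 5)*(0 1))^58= ((0 2 3 5 1))^58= (0 5 2 1 3)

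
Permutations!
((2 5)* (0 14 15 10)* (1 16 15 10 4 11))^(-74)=(0 14 10)(1 16 15 4 11)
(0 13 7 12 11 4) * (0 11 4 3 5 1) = (0 13 7 12 4 11 3 5 1) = [13, 0, 2, 5, 11, 1, 6, 12, 8, 9, 10, 3, 4, 7]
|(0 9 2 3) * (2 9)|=3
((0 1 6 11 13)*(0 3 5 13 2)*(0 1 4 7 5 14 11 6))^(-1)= (0 1 2 11 14 3 13 5 7 4)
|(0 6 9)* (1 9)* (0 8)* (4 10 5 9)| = |(0 6 1 4 10 5 9 8)| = 8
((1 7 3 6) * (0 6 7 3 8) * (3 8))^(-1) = ((0 6 1 8)(3 7))^(-1) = (0 8 1 6)(3 7)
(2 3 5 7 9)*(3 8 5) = (2 8 5 7 9) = [0, 1, 8, 3, 4, 7, 6, 9, 5, 2]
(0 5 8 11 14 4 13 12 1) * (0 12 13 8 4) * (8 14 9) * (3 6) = (0 5 4 14)(1 12)(3 6)(8 11 9) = [5, 12, 2, 6, 14, 4, 3, 7, 11, 8, 10, 9, 1, 13, 0]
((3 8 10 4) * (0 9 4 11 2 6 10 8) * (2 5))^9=(0 9 4 3)(2 5 11 10 6)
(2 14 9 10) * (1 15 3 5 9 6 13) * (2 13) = [0, 15, 14, 5, 4, 9, 2, 7, 8, 10, 13, 11, 12, 1, 6, 3] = (1 15 3 5 9 10 13)(2 14 6)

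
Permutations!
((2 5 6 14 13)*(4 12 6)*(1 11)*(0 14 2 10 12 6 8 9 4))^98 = (0 5 2 6 4 9 8 12 10 13 14)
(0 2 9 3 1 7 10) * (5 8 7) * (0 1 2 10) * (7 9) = (0 10 1 5 8 9 3 2 7) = [10, 5, 7, 2, 4, 8, 6, 0, 9, 3, 1]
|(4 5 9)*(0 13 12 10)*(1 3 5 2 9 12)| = 21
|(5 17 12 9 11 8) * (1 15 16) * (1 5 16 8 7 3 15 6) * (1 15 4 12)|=|(1 6 15 8 16 5 17)(3 4 12 9 11 7)|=42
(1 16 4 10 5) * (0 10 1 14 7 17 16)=[10, 0, 2, 3, 1, 14, 6, 17, 8, 9, 5, 11, 12, 13, 7, 15, 4, 16]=(0 10 5 14 7 17 16 4 1)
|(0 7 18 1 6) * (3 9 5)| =|(0 7 18 1 6)(3 9 5)| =15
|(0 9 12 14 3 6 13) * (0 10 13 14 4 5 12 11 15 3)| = 42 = |(0 9 11 15 3 6 14)(4 5 12)(10 13)|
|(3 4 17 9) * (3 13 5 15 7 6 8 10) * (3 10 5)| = 5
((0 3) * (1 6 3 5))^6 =(0 5 1 6 3)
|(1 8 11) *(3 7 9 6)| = |(1 8 11)(3 7 9 6)| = 12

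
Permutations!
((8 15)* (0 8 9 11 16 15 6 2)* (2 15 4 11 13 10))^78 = ((0 8 6 15 9 13 10 2)(4 11 16))^78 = (16)(0 10 9 6)(2 13 15 8)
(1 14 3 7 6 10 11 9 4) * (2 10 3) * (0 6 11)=[6, 14, 10, 7, 1, 5, 3, 11, 8, 4, 0, 9, 12, 13, 2]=(0 6 3 7 11 9 4 1 14 2 10)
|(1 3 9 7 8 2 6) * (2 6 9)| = 7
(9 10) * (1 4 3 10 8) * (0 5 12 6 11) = (0 5 12 6 11)(1 4 3 10 9 8) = [5, 4, 2, 10, 3, 12, 11, 7, 1, 8, 9, 0, 6]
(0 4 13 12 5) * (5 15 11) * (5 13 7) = [4, 1, 2, 3, 7, 0, 6, 5, 8, 9, 10, 13, 15, 12, 14, 11] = (0 4 7 5)(11 13 12 15)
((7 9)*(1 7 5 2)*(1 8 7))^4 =(2 5 9 7 8)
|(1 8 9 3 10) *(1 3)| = |(1 8 9)(3 10)| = 6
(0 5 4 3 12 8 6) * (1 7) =(0 5 4 3 12 8 6)(1 7) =[5, 7, 2, 12, 3, 4, 0, 1, 6, 9, 10, 11, 8]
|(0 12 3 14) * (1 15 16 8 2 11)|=12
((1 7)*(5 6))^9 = (1 7)(5 6)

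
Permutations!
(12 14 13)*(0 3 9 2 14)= (0 3 9 2 14 13 12)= [3, 1, 14, 9, 4, 5, 6, 7, 8, 2, 10, 11, 0, 12, 13]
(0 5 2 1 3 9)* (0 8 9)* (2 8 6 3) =(0 5 8 9 6 3)(1 2) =[5, 2, 1, 0, 4, 8, 3, 7, 9, 6]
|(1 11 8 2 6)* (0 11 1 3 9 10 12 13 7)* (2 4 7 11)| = 12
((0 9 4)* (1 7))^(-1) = (0 4 9)(1 7)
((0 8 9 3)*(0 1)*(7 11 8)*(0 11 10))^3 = ((0 7 10)(1 11 8 9 3))^3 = (1 9 11 3 8)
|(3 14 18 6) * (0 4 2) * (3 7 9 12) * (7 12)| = 30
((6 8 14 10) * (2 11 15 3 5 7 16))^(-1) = (2 16 7 5 3 15 11)(6 10 14 8)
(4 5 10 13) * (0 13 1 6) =[13, 6, 2, 3, 5, 10, 0, 7, 8, 9, 1, 11, 12, 4] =(0 13 4 5 10 1 6)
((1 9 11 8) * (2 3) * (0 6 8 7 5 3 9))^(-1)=(0 1 8 6)(2 3 5 7 11 9)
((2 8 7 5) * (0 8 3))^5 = ((0 8 7 5 2 3))^5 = (0 3 2 5 7 8)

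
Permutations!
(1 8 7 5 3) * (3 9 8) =(1 3)(5 9 8 7) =[0, 3, 2, 1, 4, 9, 6, 5, 7, 8]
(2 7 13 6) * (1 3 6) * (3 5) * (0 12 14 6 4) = (0 12 14 6 2 7 13 1 5 3 4) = [12, 5, 7, 4, 0, 3, 2, 13, 8, 9, 10, 11, 14, 1, 6]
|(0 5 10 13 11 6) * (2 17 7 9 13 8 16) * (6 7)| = 8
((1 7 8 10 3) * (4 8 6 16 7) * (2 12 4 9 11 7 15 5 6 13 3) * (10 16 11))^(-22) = (1 15 9 5 10 6 2 11 12 7 4 13 8 3 16)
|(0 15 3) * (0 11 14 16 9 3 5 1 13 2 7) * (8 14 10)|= |(0 15 5 1 13 2 7)(3 11 10 8 14 16 9)|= 7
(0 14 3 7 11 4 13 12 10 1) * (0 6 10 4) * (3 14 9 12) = [9, 6, 2, 7, 13, 5, 10, 11, 8, 12, 1, 0, 4, 3, 14] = (14)(0 9 12 4 13 3 7 11)(1 6 10)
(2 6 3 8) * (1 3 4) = (1 3 8 2 6 4) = [0, 3, 6, 8, 1, 5, 4, 7, 2]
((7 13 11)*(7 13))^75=((11 13))^75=(11 13)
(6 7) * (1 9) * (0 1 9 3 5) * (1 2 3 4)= [2, 4, 3, 5, 1, 0, 7, 6, 8, 9]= (9)(0 2 3 5)(1 4)(6 7)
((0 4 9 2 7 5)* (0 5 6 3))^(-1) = ((0 4 9 2 7 6 3))^(-1) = (0 3 6 7 2 9 4)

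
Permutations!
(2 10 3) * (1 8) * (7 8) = (1 7 8)(2 10 3) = [0, 7, 10, 2, 4, 5, 6, 8, 1, 9, 3]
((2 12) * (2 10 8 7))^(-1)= (2 7 8 10 12)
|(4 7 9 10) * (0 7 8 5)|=|(0 7 9 10 4 8 5)|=7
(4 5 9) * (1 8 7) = (1 8 7)(4 5 9) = [0, 8, 2, 3, 5, 9, 6, 1, 7, 4]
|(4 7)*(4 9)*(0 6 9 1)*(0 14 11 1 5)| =|(0 6 9 4 7 5)(1 14 11)| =6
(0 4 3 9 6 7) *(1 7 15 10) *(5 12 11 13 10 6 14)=(0 4 3 9 14 5 12 11 13 10 1 7)(6 15)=[4, 7, 2, 9, 3, 12, 15, 0, 8, 14, 1, 13, 11, 10, 5, 6]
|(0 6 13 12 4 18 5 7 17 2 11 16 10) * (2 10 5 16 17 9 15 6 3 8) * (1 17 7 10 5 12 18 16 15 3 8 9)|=36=|(0 8 2 11 7 1 17 5 10)(3 9)(4 16 12)(6 13 18 15)|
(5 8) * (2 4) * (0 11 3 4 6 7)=(0 11 3 4 2 6 7)(5 8)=[11, 1, 6, 4, 2, 8, 7, 0, 5, 9, 10, 3]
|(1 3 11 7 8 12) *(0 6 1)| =8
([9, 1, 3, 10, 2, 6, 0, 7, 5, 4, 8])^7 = [5, 1, 9, 4, 0, 10, 8, 7, 3, 6, 2]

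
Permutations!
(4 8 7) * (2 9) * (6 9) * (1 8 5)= (1 8 7 4 5)(2 6 9)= [0, 8, 6, 3, 5, 1, 9, 4, 7, 2]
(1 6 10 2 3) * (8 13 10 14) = [0, 6, 3, 1, 4, 5, 14, 7, 13, 9, 2, 11, 12, 10, 8] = (1 6 14 8 13 10 2 3)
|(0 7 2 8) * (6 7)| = |(0 6 7 2 8)| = 5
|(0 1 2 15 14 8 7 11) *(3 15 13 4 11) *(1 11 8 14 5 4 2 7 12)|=|(0 11)(1 7 3 15 5 4 8 12)(2 13)|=8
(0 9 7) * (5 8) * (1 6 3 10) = (0 9 7)(1 6 3 10)(5 8) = [9, 6, 2, 10, 4, 8, 3, 0, 5, 7, 1]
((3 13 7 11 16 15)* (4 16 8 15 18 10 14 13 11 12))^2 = (3 8)(4 18 14 7)(10 13 12 16)(11 15)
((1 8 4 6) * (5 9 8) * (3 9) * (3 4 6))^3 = (1 3 6 4 8 5 9)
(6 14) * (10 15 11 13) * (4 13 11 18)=(4 13 10 15 18)(6 14)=[0, 1, 2, 3, 13, 5, 14, 7, 8, 9, 15, 11, 12, 10, 6, 18, 16, 17, 4]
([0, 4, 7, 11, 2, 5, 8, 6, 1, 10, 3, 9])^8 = (11)(1 2 6)(4 7 8)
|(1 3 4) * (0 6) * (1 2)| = |(0 6)(1 3 4 2)| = 4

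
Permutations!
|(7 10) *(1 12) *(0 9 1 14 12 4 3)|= |(0 9 1 4 3)(7 10)(12 14)|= 10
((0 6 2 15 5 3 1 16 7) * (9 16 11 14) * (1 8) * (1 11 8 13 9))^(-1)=(0 7 16 9 13 3 5 15 2 6)(1 14 11 8)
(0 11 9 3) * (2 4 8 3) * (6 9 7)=(0 11 7 6 9 2 4 8 3)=[11, 1, 4, 0, 8, 5, 9, 6, 3, 2, 10, 7]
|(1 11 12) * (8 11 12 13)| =6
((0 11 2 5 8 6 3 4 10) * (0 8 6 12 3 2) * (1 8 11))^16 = (12)(2 5 6)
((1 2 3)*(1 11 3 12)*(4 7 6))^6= ((1 2 12)(3 11)(4 7 6))^6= (12)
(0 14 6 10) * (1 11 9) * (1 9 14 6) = (0 6 10)(1 11 14) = [6, 11, 2, 3, 4, 5, 10, 7, 8, 9, 0, 14, 12, 13, 1]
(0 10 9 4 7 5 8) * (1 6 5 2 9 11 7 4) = (0 10 11 7 2 9 1 6 5 8) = [10, 6, 9, 3, 4, 8, 5, 2, 0, 1, 11, 7]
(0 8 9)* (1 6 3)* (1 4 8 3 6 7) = (0 3 4 8 9)(1 7) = [3, 7, 2, 4, 8, 5, 6, 1, 9, 0]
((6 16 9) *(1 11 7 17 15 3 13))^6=(1 13 3 15 17 7 11)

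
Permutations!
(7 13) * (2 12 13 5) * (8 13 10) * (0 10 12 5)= [10, 1, 5, 3, 4, 2, 6, 0, 13, 9, 8, 11, 12, 7]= (0 10 8 13 7)(2 5)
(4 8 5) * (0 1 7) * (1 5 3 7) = (0 5 4 8 3 7) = [5, 1, 2, 7, 8, 4, 6, 0, 3]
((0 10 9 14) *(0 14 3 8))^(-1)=(14)(0 8 3 9 10)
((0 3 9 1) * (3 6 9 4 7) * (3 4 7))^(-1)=(0 1 9 6)(3 4 7)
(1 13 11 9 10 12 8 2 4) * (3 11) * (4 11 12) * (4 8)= (1 13 3 12 4)(2 11 9 10 8)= [0, 13, 11, 12, 1, 5, 6, 7, 2, 10, 8, 9, 4, 3]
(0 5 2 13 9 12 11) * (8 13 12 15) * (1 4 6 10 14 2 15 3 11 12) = (0 5 15 8 13 9 3 11)(1 4 6 10 14 2) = [5, 4, 1, 11, 6, 15, 10, 7, 13, 3, 14, 0, 12, 9, 2, 8]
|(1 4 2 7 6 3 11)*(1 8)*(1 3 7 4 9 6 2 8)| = 9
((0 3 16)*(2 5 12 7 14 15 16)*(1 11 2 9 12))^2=(0 9 7 15)(1 2)(3 12 14 16)(5 11)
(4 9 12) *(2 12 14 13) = (2 12 4 9 14 13) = [0, 1, 12, 3, 9, 5, 6, 7, 8, 14, 10, 11, 4, 2, 13]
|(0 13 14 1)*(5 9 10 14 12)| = 8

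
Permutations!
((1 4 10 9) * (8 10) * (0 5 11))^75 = (11) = ((0 5 11)(1 4 8 10 9))^75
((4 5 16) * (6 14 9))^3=(16)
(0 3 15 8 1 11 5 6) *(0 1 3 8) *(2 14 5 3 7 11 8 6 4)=(0 6 1 8 7 11 3 15)(2 14 5 4)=[6, 8, 14, 15, 2, 4, 1, 11, 7, 9, 10, 3, 12, 13, 5, 0]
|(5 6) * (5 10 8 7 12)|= 6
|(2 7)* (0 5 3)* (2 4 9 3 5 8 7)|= 6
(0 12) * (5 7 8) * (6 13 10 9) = (0 12)(5 7 8)(6 13 10 9) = [12, 1, 2, 3, 4, 7, 13, 8, 5, 6, 9, 11, 0, 10]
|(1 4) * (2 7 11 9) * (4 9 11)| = 5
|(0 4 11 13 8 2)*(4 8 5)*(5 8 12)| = 8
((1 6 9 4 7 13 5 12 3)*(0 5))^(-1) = (0 13 7 4 9 6 1 3 12 5)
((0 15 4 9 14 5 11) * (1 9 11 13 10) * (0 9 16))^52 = (0 10 14 4 16 13 9 15 1 5 11)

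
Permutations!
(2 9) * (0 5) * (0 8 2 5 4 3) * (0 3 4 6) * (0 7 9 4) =[6, 1, 4, 3, 0, 8, 7, 9, 2, 5] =(0 6 7 9 5 8 2 4)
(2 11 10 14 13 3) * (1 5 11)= [0, 5, 1, 2, 4, 11, 6, 7, 8, 9, 14, 10, 12, 3, 13]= (1 5 11 10 14 13 3 2)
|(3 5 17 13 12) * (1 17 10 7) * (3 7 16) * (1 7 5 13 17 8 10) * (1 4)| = 9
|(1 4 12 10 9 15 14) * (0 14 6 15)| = 14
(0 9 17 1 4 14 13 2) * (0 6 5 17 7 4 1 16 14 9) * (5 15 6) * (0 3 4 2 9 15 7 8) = (0 3 4 15 6 7 2 5 17 16 14 13 9 8) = [3, 1, 5, 4, 15, 17, 7, 2, 0, 8, 10, 11, 12, 9, 13, 6, 14, 16]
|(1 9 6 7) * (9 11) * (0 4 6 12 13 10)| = |(0 4 6 7 1 11 9 12 13 10)| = 10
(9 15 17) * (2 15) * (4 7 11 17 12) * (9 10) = (2 15 12 4 7 11 17 10 9) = [0, 1, 15, 3, 7, 5, 6, 11, 8, 2, 9, 17, 4, 13, 14, 12, 16, 10]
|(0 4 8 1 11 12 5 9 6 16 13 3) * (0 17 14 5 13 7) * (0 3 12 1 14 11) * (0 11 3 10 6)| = 12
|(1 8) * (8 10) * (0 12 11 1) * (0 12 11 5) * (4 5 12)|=|(12)(0 11 1 10 8 4 5)|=7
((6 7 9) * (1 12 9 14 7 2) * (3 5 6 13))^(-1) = (1 2 6 5 3 13 9 12)(7 14)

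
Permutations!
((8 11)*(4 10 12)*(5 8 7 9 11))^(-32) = ((4 10 12)(5 8)(7 9 11))^(-32) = (4 10 12)(7 9 11)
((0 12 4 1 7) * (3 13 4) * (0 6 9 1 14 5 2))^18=(0 3 4 5)(1 6)(2 12 13 14)(7 9)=((0 12 3 13 4 14 5 2)(1 7 6 9))^18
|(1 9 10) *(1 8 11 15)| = |(1 9 10 8 11 15)| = 6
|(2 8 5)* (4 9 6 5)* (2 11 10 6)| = |(2 8 4 9)(5 11 10 6)| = 4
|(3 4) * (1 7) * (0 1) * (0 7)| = |(7)(0 1)(3 4)| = 2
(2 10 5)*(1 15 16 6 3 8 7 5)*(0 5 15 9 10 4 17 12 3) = (0 5 2 4 17 12 3 8 7 15 16 6)(1 9 10) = [5, 9, 4, 8, 17, 2, 0, 15, 7, 10, 1, 11, 3, 13, 14, 16, 6, 12]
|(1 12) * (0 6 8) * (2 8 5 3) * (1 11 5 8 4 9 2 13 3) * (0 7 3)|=12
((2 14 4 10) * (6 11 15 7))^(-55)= ((2 14 4 10)(6 11 15 7))^(-55)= (2 14 4 10)(6 11 15 7)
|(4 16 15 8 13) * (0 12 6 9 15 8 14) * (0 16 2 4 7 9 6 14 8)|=20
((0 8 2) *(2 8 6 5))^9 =((8)(0 6 5 2))^9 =(8)(0 6 5 2)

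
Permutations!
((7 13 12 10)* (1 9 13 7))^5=(13)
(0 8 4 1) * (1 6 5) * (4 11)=(0 8 11 4 6 5 1)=[8, 0, 2, 3, 6, 1, 5, 7, 11, 9, 10, 4]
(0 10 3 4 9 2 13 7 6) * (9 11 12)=(0 10 3 4 11 12 9 2 13 7 6)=[10, 1, 13, 4, 11, 5, 0, 6, 8, 2, 3, 12, 9, 7]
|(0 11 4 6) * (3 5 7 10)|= 4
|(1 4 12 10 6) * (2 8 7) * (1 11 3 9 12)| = 6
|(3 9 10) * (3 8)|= 4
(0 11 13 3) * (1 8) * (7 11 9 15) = (0 9 15 7 11 13 3)(1 8) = [9, 8, 2, 0, 4, 5, 6, 11, 1, 15, 10, 13, 12, 3, 14, 7]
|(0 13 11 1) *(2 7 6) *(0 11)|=|(0 13)(1 11)(2 7 6)|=6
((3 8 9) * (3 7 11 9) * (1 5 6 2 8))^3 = (11)(1 2)(3 6)(5 8)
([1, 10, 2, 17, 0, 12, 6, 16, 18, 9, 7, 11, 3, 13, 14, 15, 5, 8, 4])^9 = [8, 18, 2, 16, 17, 10, 6, 0, 12, 9, 4, 11, 7, 13, 14, 15, 1, 5, 3]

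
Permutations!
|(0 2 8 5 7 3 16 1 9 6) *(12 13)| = 10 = |(0 2 8 5 7 3 16 1 9 6)(12 13)|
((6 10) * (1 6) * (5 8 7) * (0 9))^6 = ((0 9)(1 6 10)(5 8 7))^6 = (10)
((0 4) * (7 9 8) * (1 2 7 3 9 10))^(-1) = (0 4)(1 10 7 2)(3 8 9)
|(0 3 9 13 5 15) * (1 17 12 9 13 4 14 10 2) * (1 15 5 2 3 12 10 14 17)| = |(0 12 9 4 17 10 3 13 2 15)| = 10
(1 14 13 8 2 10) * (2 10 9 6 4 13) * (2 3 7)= (1 14 3 7 2 9 6 4 13 8 10)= [0, 14, 9, 7, 13, 5, 4, 2, 10, 6, 1, 11, 12, 8, 3]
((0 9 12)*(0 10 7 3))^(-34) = (0 12 7)(3 9 10)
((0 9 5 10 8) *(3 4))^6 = ((0 9 5 10 8)(3 4))^6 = (0 9 5 10 8)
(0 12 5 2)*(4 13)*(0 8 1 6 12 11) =(0 11)(1 6 12 5 2 8)(4 13) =[11, 6, 8, 3, 13, 2, 12, 7, 1, 9, 10, 0, 5, 4]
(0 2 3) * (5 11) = [2, 1, 3, 0, 4, 11, 6, 7, 8, 9, 10, 5] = (0 2 3)(5 11)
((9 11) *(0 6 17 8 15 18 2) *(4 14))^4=((0 6 17 8 15 18 2)(4 14)(9 11))^4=(0 15 6 18 17 2 8)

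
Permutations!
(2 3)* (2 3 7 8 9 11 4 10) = (2 7 8 9 11 4 10) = [0, 1, 7, 3, 10, 5, 6, 8, 9, 11, 2, 4]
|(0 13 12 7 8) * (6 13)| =6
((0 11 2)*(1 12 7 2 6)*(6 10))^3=((0 11 10 6 1 12 7 2))^3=(0 6 7 11 1 2 10 12)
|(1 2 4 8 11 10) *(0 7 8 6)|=9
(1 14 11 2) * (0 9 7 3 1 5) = (0 9 7 3 1 14 11 2 5) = [9, 14, 5, 1, 4, 0, 6, 3, 8, 7, 10, 2, 12, 13, 11]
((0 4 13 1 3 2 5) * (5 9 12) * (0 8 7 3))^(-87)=(0 4 13 1)(2 8 9 7 12 3 5)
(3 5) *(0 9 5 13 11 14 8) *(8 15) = (0 9 5 3 13 11 14 15 8) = [9, 1, 2, 13, 4, 3, 6, 7, 0, 5, 10, 14, 12, 11, 15, 8]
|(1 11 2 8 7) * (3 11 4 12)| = 8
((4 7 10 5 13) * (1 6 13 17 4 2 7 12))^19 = ((1 6 13 2 7 10 5 17 4 12))^19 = (1 12 4 17 5 10 7 2 13 6)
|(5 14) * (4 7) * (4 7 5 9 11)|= 5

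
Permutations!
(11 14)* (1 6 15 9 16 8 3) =(1 6 15 9 16 8 3)(11 14) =[0, 6, 2, 1, 4, 5, 15, 7, 3, 16, 10, 14, 12, 13, 11, 9, 8]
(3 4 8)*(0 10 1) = (0 10 1)(3 4 8) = [10, 0, 2, 4, 8, 5, 6, 7, 3, 9, 1]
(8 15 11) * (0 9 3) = (0 9 3)(8 15 11) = [9, 1, 2, 0, 4, 5, 6, 7, 15, 3, 10, 8, 12, 13, 14, 11]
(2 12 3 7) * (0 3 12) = [3, 1, 0, 7, 4, 5, 6, 2, 8, 9, 10, 11, 12] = (12)(0 3 7 2)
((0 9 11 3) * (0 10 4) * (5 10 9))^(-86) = (0 10)(3 9 11)(4 5)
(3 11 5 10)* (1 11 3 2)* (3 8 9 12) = (1 11 5 10 2)(3 8 9 12) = [0, 11, 1, 8, 4, 10, 6, 7, 9, 12, 2, 5, 3]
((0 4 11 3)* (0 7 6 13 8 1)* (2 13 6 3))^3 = ((0 4 11 2 13 8 1)(3 7))^3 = (0 2 1 11 8 4 13)(3 7)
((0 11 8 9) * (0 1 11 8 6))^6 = (11)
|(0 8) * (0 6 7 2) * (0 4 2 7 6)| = 2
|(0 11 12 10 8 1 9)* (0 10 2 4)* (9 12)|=|(0 11 9 10 8 1 12 2 4)|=9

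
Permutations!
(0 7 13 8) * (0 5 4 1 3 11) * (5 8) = (0 7 13 5 4 1 3 11) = [7, 3, 2, 11, 1, 4, 6, 13, 8, 9, 10, 0, 12, 5]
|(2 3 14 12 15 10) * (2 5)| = |(2 3 14 12 15 10 5)| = 7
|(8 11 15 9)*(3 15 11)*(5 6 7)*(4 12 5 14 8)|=10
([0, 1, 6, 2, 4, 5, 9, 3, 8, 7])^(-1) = [0, 1, 3, 7, 4, 5, 2, 9, 8, 6]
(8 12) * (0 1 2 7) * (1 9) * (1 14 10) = (0 9 14 10 1 2 7)(8 12) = [9, 2, 7, 3, 4, 5, 6, 0, 12, 14, 1, 11, 8, 13, 10]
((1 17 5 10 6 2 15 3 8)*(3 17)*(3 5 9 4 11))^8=(1 4 2)(3 17 10)(5 11 15)(6 8 9)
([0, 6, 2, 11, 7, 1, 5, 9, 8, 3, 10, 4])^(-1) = (1 5 6)(3 9 7 4 11)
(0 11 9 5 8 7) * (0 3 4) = [11, 1, 2, 4, 0, 8, 6, 3, 7, 5, 10, 9] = (0 11 9 5 8 7 3 4)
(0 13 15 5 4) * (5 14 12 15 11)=(0 13 11 5 4)(12 15 14)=[13, 1, 2, 3, 0, 4, 6, 7, 8, 9, 10, 5, 15, 11, 12, 14]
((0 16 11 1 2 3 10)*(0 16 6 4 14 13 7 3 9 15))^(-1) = ((0 6 4 14 13 7 3 10 16 11 1 2 9 15))^(-1) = (0 15 9 2 1 11 16 10 3 7 13 14 4 6)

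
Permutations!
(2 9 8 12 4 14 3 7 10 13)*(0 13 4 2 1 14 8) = (0 13 1 14 3 7 10 4 8 12 2 9) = [13, 14, 9, 7, 8, 5, 6, 10, 12, 0, 4, 11, 2, 1, 3]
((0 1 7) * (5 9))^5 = (0 7 1)(5 9)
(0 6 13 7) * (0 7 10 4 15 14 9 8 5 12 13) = (0 6)(4 15 14 9 8 5 12 13 10) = [6, 1, 2, 3, 15, 12, 0, 7, 5, 8, 4, 11, 13, 10, 9, 14]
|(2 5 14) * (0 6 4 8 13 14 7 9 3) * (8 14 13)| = |(0 6 4 14 2 5 7 9 3)| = 9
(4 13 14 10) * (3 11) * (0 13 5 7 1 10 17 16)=(0 13 14 17 16)(1 10 4 5 7)(3 11)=[13, 10, 2, 11, 5, 7, 6, 1, 8, 9, 4, 3, 12, 14, 17, 15, 0, 16]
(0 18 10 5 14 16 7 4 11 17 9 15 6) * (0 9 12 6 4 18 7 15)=(0 7 18 10 5 14 16 15 4 11 17 12 6 9)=[7, 1, 2, 3, 11, 14, 9, 18, 8, 0, 5, 17, 6, 13, 16, 4, 15, 12, 10]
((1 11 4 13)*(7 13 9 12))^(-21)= ((1 11 4 9 12 7 13))^(-21)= (13)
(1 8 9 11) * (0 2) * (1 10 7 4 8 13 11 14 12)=(0 2)(1 13 11 10 7 4 8 9 14 12)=[2, 13, 0, 3, 8, 5, 6, 4, 9, 14, 7, 10, 1, 11, 12]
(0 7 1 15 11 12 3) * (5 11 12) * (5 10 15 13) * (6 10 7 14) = (0 14 6 10 15 12 3)(1 13 5 11 7) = [14, 13, 2, 0, 4, 11, 10, 1, 8, 9, 15, 7, 3, 5, 6, 12]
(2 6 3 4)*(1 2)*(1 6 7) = (1 2 7)(3 4 6) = [0, 2, 7, 4, 6, 5, 3, 1]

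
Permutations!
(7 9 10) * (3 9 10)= [0, 1, 2, 9, 4, 5, 6, 10, 8, 3, 7]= (3 9)(7 10)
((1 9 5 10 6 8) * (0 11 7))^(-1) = (0 7 11)(1 8 6 10 5 9)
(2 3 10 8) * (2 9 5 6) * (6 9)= (2 3 10 8 6)(5 9)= [0, 1, 3, 10, 4, 9, 2, 7, 6, 5, 8]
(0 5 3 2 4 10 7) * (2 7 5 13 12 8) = (0 13 12 8 2 4 10 5 3 7) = [13, 1, 4, 7, 10, 3, 6, 0, 2, 9, 5, 11, 8, 12]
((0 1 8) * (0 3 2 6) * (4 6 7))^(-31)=(0 1 8 3 2 7 4 6)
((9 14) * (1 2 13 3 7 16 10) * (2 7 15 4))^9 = (1 7 16 10)(2 4 15 3 13)(9 14) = ((1 7 16 10)(2 13 3 15 4)(9 14))^9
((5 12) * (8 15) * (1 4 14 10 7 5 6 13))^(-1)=((1 4 14 10 7 5 12 6 13)(8 15))^(-1)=(1 13 6 12 5 7 10 14 4)(8 15)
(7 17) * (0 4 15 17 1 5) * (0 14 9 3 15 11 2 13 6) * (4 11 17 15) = (0 11 2 13 6)(1 5 14 9 3 4 17 7) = [11, 5, 13, 4, 17, 14, 0, 1, 8, 3, 10, 2, 12, 6, 9, 15, 16, 7]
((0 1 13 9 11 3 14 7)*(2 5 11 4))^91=(0 9 5 14 1 4 11 7 13 2 3)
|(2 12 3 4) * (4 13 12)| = 6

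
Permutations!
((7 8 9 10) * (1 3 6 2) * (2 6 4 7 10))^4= (10)(1 8 3 9 4 2 7)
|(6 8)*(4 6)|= 3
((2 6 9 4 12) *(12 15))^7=(2 6 9 4 15 12)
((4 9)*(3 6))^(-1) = (3 6)(4 9)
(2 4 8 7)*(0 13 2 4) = [13, 1, 0, 3, 8, 5, 6, 4, 7, 9, 10, 11, 12, 2] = (0 13 2)(4 8 7)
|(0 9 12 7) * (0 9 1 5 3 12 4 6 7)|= 20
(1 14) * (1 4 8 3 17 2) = [0, 14, 1, 17, 8, 5, 6, 7, 3, 9, 10, 11, 12, 13, 4, 15, 16, 2] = (1 14 4 8 3 17 2)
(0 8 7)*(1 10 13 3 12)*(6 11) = (0 8 7)(1 10 13 3 12)(6 11) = [8, 10, 2, 12, 4, 5, 11, 0, 7, 9, 13, 6, 1, 3]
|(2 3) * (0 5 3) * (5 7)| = 5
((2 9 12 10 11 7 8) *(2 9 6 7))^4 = (2 9)(6 12)(7 10)(8 11)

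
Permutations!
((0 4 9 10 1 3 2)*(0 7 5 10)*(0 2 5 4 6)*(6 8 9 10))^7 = ((0 8 9 2 7 4 10 1 3 5 6))^7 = (0 1 2 6 10 9 5 4 8 3 7)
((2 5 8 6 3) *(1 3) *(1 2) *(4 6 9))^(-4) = (2 8 4)(5 9 6)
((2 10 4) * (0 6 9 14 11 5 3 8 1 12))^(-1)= (0 12 1 8 3 5 11 14 9 6)(2 4 10)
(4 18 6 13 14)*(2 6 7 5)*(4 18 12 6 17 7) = [0, 1, 17, 3, 12, 2, 13, 5, 8, 9, 10, 11, 6, 14, 18, 15, 16, 7, 4] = (2 17 7 5)(4 12 6 13 14 18)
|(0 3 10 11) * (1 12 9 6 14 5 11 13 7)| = |(0 3 10 13 7 1 12 9 6 14 5 11)| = 12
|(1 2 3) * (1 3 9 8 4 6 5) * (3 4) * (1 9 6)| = 8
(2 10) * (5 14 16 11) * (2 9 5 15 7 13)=(2 10 9 5 14 16 11 15 7 13)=[0, 1, 10, 3, 4, 14, 6, 13, 8, 5, 9, 15, 12, 2, 16, 7, 11]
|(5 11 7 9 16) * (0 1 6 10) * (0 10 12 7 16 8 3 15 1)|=24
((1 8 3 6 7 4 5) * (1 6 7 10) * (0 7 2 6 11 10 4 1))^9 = ((0 7 1 8 3 2 6 4 5 11 10))^9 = (0 11 4 2 8 7 10 5 6 3 1)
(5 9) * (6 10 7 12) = (5 9)(6 10 7 12) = [0, 1, 2, 3, 4, 9, 10, 12, 8, 5, 7, 11, 6]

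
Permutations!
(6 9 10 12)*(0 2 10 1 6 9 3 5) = (0 2 10 12 9 1 6 3 5) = [2, 6, 10, 5, 4, 0, 3, 7, 8, 1, 12, 11, 9]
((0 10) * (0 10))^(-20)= (10)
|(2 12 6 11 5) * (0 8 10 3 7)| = 5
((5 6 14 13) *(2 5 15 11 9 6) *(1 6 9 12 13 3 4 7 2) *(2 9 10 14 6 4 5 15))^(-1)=(1 5 3 14 10 9 7 4)(2 13 12 11 15)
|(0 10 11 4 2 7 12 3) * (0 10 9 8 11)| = 10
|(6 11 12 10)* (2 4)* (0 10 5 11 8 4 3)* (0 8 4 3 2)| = 12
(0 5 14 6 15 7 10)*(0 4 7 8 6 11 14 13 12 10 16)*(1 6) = (0 5 13 12 10 4 7 16)(1 6 15 8)(11 14) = [5, 6, 2, 3, 7, 13, 15, 16, 1, 9, 4, 14, 10, 12, 11, 8, 0]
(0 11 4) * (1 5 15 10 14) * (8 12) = [11, 5, 2, 3, 0, 15, 6, 7, 12, 9, 14, 4, 8, 13, 1, 10] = (0 11 4)(1 5 15 10 14)(8 12)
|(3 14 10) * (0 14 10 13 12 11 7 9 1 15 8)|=10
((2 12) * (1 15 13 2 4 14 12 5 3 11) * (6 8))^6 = (1 11 3 5 2 13 15)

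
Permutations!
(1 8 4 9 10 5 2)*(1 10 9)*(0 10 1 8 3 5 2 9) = (0 10 2 1 3 5 9)(4 8) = [10, 3, 1, 5, 8, 9, 6, 7, 4, 0, 2]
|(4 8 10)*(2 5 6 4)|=6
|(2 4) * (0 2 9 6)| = 5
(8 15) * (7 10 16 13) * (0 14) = (0 14)(7 10 16 13)(8 15) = [14, 1, 2, 3, 4, 5, 6, 10, 15, 9, 16, 11, 12, 7, 0, 8, 13]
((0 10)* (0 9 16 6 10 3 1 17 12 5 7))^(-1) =(0 7 5 12 17 1 3)(6 16 9 10)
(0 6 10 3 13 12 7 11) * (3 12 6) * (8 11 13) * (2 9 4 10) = [3, 1, 9, 8, 10, 5, 2, 13, 11, 4, 12, 0, 7, 6] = (0 3 8 11)(2 9 4 10 12 7 13 6)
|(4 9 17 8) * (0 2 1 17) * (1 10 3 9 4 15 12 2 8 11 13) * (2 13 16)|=13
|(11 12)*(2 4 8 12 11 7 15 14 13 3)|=|(2 4 8 12 7 15 14 13 3)|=9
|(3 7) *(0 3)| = |(0 3 7)| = 3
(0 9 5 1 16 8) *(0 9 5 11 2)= (0 5 1 16 8 9 11 2)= [5, 16, 0, 3, 4, 1, 6, 7, 9, 11, 10, 2, 12, 13, 14, 15, 8]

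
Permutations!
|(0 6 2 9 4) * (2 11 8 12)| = 8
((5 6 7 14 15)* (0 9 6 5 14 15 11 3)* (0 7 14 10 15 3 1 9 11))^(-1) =(0 14 6 9 1 11)(3 7)(10 15)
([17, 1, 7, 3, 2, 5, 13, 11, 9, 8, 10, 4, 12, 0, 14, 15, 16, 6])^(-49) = [13, 1, 4, 3, 11, 5, 17, 2, 9, 8, 10, 7, 12, 6, 14, 15, 16, 0]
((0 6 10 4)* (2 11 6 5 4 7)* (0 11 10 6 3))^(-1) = ((0 5 4 11 3)(2 10 7))^(-1) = (0 3 11 4 5)(2 7 10)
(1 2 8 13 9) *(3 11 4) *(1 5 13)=(1 2 8)(3 11 4)(5 13 9)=[0, 2, 8, 11, 3, 13, 6, 7, 1, 5, 10, 4, 12, 9]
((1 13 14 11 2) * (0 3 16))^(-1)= ((0 3 16)(1 13 14 11 2))^(-1)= (0 16 3)(1 2 11 14 13)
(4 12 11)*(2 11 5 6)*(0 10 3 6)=(0 10 3 6 2 11 4 12 5)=[10, 1, 11, 6, 12, 0, 2, 7, 8, 9, 3, 4, 5]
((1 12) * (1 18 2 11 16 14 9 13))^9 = ((1 12 18 2 11 16 14 9 13))^9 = (18)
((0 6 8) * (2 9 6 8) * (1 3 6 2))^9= ((0 8)(1 3 6)(2 9))^9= (0 8)(2 9)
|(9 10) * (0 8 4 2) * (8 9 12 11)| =8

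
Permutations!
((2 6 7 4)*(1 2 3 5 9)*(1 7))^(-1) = (1 6 2)(3 4 7 9 5)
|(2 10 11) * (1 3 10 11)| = 6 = |(1 3 10)(2 11)|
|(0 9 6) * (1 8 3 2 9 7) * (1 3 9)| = 8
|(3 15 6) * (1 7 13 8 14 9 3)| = |(1 7 13 8 14 9 3 15 6)| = 9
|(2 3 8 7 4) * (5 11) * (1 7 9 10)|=|(1 7 4 2 3 8 9 10)(5 11)|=8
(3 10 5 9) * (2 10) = [0, 1, 10, 2, 4, 9, 6, 7, 8, 3, 5] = (2 10 5 9 3)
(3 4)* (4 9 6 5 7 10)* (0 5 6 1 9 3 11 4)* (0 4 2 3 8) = (0 5 7 10 4 11 2 3 8)(1 9) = [5, 9, 3, 8, 11, 7, 6, 10, 0, 1, 4, 2]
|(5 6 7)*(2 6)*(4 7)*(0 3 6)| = |(0 3 6 4 7 5 2)| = 7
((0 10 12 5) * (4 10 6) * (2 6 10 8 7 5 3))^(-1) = (0 5 7 8 4 6 2 3 12 10)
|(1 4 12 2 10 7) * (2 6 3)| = 8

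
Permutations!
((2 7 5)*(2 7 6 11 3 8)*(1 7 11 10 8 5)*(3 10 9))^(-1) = ((1 7)(2 6 9 3 5 11 10 8))^(-1) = (1 7)(2 8 10 11 5 3 9 6)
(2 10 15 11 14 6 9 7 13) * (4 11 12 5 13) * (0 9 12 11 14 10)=(0 9 7 4 14 6 12 5 13 2)(10 15 11)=[9, 1, 0, 3, 14, 13, 12, 4, 8, 7, 15, 10, 5, 2, 6, 11]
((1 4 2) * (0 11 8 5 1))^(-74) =((0 11 8 5 1 4 2))^(-74) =(0 5 2 8 4 11 1)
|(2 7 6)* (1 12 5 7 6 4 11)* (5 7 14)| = |(1 12 7 4 11)(2 6)(5 14)| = 10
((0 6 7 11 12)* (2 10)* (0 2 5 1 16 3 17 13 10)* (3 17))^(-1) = (0 2 12 11 7 6)(1 5 10 13 17 16)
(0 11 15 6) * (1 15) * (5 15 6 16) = [11, 6, 2, 3, 4, 15, 0, 7, 8, 9, 10, 1, 12, 13, 14, 16, 5] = (0 11 1 6)(5 15 16)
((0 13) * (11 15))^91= (0 13)(11 15)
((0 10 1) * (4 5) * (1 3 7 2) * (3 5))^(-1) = (0 1 2 7 3 4 5 10)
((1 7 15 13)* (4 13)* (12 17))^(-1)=(1 13 4 15 7)(12 17)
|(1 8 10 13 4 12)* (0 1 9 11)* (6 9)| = 10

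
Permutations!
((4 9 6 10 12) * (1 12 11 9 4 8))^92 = (1 8 12)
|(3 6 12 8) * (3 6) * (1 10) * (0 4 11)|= |(0 4 11)(1 10)(6 12 8)|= 6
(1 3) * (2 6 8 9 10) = (1 3)(2 6 8 9 10) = [0, 3, 6, 1, 4, 5, 8, 7, 9, 10, 2]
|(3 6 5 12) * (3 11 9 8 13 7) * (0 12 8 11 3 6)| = 30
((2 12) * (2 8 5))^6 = ((2 12 8 5))^6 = (2 8)(5 12)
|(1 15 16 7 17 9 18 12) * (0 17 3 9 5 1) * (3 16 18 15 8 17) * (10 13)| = 12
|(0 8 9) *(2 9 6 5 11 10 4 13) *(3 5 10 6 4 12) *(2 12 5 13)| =60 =|(0 8 4 2 9)(3 13 12)(5 11 6 10)|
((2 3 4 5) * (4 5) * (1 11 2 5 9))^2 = (1 2 9 11 3)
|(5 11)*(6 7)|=2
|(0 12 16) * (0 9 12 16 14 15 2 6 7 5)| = |(0 16 9 12 14 15 2 6 7 5)| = 10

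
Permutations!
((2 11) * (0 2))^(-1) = ((0 2 11))^(-1) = (0 11 2)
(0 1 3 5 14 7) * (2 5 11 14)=(0 1 3 11 14 7)(2 5)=[1, 3, 5, 11, 4, 2, 6, 0, 8, 9, 10, 14, 12, 13, 7]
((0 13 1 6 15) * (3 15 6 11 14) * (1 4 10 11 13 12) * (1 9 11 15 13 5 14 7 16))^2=((0 12 9 11 7 16 1 5 14 3 13 4 10 15))^2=(0 9 7 1 14 13 10)(3 4 15 12 11 16 5)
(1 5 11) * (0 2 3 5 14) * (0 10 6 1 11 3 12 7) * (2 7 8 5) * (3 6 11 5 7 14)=[14, 3, 12, 2, 4, 6, 1, 0, 7, 9, 11, 5, 8, 13, 10]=(0 14 10 11 5 6 1 3 2 12 8 7)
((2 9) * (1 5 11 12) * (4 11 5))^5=((1 4 11 12)(2 9))^5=(1 4 11 12)(2 9)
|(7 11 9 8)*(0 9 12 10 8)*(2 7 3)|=14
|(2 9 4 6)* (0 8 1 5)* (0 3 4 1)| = |(0 8)(1 5 3 4 6 2 9)| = 14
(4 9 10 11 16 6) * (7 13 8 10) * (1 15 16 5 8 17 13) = [0, 15, 2, 3, 9, 8, 4, 1, 10, 7, 11, 5, 12, 17, 14, 16, 6, 13] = (1 15 16 6 4 9 7)(5 8 10 11)(13 17)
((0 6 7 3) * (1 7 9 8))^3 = (0 8 3 9 7 6 1)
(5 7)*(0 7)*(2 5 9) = (0 7 9 2 5) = [7, 1, 5, 3, 4, 0, 6, 9, 8, 2]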